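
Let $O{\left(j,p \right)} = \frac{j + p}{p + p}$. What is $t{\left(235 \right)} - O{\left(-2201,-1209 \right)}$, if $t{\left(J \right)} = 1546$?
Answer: $\frac{60239}{39} \approx 1544.6$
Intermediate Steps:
$O{\left(j,p \right)} = \frac{j + p}{2 p}$
$t{\left(235 \right)} - O{\left(-2201,-1209 \right)} = 1546 - \frac{-2201 - 1209}{2 \left(-1209\right)} = 1546 - \frac{1}{2} \left(- \frac{1}{1209}\right) \left(-3410\right) = 1546 - \frac{55}{39} = \frac{60239}{39}$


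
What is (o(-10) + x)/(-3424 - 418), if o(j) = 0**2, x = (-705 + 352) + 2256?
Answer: -1903/3842 ≈ -0.49532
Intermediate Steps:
x = 1903 (x = -353 + 2256 = 1903)
o(j) = 0
(o(-10) + x)/(-3424 - 418) = (0 + 1903)/(-3424 - 418) = 1903/(-3842) = 1903*(-1/3842) = -1903/3842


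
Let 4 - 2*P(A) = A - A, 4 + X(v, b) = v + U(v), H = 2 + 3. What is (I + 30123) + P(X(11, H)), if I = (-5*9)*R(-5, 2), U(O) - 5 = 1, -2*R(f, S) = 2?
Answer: 30170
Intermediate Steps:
H = 5
R(f, S) = -1 (R(f, S) = -½*2 = -1)
U(O) = 6 (U(O) = 5 + 1 = 6)
X(v, b) = 2 + v (X(v, b) = -4 + (v + 6) = -4 + (6 + v) = 2 + v)
P(A) = 2 (P(A) = 2 - (A - A)/2 = 2 - ½*0 = 2 + 0 = 2)
I = 45 (I = -5*9*(-1) = -45*(-1) = 45)
(I + 30123) + P(X(11, H)) = (45 + 30123) + 2 = 30168 + 2 = 30170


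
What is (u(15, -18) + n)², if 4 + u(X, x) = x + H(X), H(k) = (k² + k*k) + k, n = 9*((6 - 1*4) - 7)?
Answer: 158404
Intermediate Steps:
n = -45 (n = 9*((6 - 4) - 7) = 9*(2 - 7) = 9*(-5) = -45)
H(k) = k + 2*k² (H(k) = (k² + k²) + k = 2*k² + k = k + 2*k²)
u(X, x) = -4 + x + X*(1 + 2*X) (u(X, x) = -4 + (x + X*(1 + 2*X)) = -4 + x + X*(1 + 2*X))
(u(15, -18) + n)² = ((-4 - 18 + 15*(1 + 2*15)) - 45)² = ((-4 - 18 + 15*(1 + 30)) - 45)² = ((-4 - 18 + 15*31) - 45)² = ((-4 - 18 + 465) - 45)² = (443 - 45)² = 398² = 158404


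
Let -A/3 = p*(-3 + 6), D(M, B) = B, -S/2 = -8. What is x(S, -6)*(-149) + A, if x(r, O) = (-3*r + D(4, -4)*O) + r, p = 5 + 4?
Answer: 1111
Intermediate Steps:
S = 16 (S = -2*(-8) = 16)
p = 9
A = -81 (A = -27*(-3 + 6) = -27*3 = -3*27 = -81)
x(r, O) = -4*O - 2*r (x(r, O) = (-3*r - 4*O) + r = (-4*O - 3*r) + r = -4*O - 2*r)
x(S, -6)*(-149) + A = (-4*(-6) - 2*16)*(-149) - 81 = (24 - 32)*(-149) - 81 = -8*(-149) - 81 = 1192 - 81 = 1111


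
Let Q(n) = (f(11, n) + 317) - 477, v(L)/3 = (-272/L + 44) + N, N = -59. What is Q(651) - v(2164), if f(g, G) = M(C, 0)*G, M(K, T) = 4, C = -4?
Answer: 1346753/541 ≈ 2489.4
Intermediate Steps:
v(L) = -45 - 816/L (v(L) = 3*((-272/L + 44) - 59) = 3*((44 - 272/L) - 59) = 3*(-15 - 272/L) = -45 - 816/L)
f(g, G) = 4*G
Q(n) = -160 + 4*n (Q(n) = (4*n + 317) - 477 = (317 + 4*n) - 477 = -160 + 4*n)
Q(651) - v(2164) = (-160 + 4*651) - (-45 - 816/2164) = (-160 + 2604) - (-45 - 816*1/2164) = 2444 - (-45 - 204/541) = 2444 - 1*(-24549/541) = 2444 + 24549/541 = 1346753/541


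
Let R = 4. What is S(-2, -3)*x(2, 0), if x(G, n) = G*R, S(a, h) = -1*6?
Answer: -48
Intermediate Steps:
S(a, h) = -6
x(G, n) = 4*G (x(G, n) = G*4 = 4*G)
S(-2, -3)*x(2, 0) = -24*2 = -6*8 = -48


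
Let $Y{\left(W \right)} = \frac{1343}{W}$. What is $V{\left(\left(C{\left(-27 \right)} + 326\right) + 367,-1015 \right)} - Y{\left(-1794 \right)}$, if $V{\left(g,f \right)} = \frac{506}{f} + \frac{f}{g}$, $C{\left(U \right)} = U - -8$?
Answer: $- \frac{385324214}{306823335} \approx -1.2558$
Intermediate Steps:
$C{\left(U \right)} = 8 + U$ ($C{\left(U \right)} = U + 8 = 8 + U$)
$V{\left(\left(C{\left(-27 \right)} + 326\right) + 367,-1015 \right)} - Y{\left(-1794 \right)} = \left(\frac{506}{-1015} - \frac{1015}{\left(\left(8 - 27\right) + 326\right) + 367}\right) - \frac{1343}{-1794} = \left(506 \left(- \frac{1}{1015}\right) - \frac{1015}{\left(-19 + 326\right) + 367}\right) - 1343 \left(- \frac{1}{1794}\right) = \left(- \frac{506}{1015} - \frac{1015}{307 + 367}\right) - - \frac{1343}{1794} = \left(- \frac{506}{1015} - \frac{1015}{674}\right) + \frac{1343}{1794} = - \frac{1371269}{684110} + \frac{1343}{1794} = - \frac{385324214}{306823335}$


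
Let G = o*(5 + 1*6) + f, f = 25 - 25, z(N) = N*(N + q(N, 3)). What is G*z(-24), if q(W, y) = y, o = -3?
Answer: -16632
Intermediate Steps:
z(N) = N*(3 + N) (z(N) = N*(N + 3) = N*(3 + N))
f = 0
G = -33 (G = -3*(5 + 1*6) + 0 = -3*(5 + 6) + 0 = -3*11 + 0 = -33 + 0 = -33)
G*z(-24) = -(-792)*(3 - 24) = -(-792)*(-21) = -33*504 = -16632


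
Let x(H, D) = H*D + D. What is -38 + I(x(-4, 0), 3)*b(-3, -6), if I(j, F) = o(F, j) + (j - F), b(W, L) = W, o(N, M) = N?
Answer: -38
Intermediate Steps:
x(H, D) = D + D*H (x(H, D) = D*H + D = D + D*H)
I(j, F) = j (I(j, F) = F + (j - F) = j)
-38 + I(x(-4, 0), 3)*b(-3, -6) = -38 + (0*(1 - 4))*(-3) = -38 + (0*(-3))*(-3) = -38 + 0*(-3) = -38 + 0 = -38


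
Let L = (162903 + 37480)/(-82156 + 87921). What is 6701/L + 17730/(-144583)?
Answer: 5581871396905/28971975289 ≈ 192.66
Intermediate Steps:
L = 200383/5765 ≈ 34.759
6701/L + 17730/(-144583) = 6701/(200383/5765) + 17730/(-144583) = 6701*(5765/200383) + 17730*(-1/144583) = 38631265/200383 - 17730/144583 = 5581871396905/28971975289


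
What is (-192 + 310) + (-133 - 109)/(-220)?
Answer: 1191/10 ≈ 119.10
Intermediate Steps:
(-192 + 310) + (-133 - 109)/(-220) = 118 - 242*(-1/220) = 118 + 11/10 = 1191/10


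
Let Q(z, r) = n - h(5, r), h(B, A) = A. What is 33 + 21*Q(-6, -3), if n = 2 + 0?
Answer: 138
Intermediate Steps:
n = 2
Q(z, r) = 2 - r
33 + 21*Q(-6, -3) = 33 + 21*(2 - 1*(-3)) = 33 + 21*(2 + 3) = 33 + 21*5 = 33 + 105 = 138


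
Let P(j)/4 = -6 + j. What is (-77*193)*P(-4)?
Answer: 594440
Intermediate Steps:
P(j) = -24 + 4*j (P(j) = 4*(-6 + j) = -24 + 4*j)
(-77*193)*P(-4) = (-77*193)*(-24 + 4*(-4)) = -14861*(-24 - 16) = -14861*(-40) = 594440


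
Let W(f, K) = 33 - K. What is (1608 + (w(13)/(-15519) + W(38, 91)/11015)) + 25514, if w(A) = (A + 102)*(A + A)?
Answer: 4636249257818/170941785 ≈ 27122.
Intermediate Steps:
w(A) = 2*A*(102 + A) (w(A) = (102 + A)*(2*A) = 2*A*(102 + A))
(1608 + (w(13)/(-15519) + W(38, 91)/11015)) + 25514 = (1608 + ((2*13*(102 + 13))/(-15519) + (33 - 1*91)/11015)) + 25514 = (1608 + ((2*13*115)*(-1/15519) + (33 - 91)*(1/11015))) + 25514 = (1608 + (2990*(-1/15519) - 58*1/11015)) + 25514 = (1608 + (-2990/15519 - 58/11015)) + 25514 = (1608 - 33834952/170941785) + 25514 = 274840555328/170941785 + 25514 = 4636249257818/170941785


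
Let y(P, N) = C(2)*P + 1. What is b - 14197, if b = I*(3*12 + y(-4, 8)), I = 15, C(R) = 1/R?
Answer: -13672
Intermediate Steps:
y(P, N) = 1 + P/2 (y(P, N) = P/2 + 1 = 1 + P/2)
b = 525 (b = 15*(3*12 + (1 + (½)*(-4))) = 15*(36 + (1 - 2)) = 15*(36 - 1) = 15*35 = 525)
b - 14197 = 525 - 14197 = -13672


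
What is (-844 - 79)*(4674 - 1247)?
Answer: -3163121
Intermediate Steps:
(-844 - 79)*(4674 - 1247) = -923*3427 = -3163121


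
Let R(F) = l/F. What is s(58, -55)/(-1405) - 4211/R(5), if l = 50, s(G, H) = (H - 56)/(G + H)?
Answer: -1183217/2810 ≈ -421.07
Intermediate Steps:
s(G, H) = (-56 + H)/(G + H)
R(F) = 50/F
s(58, -55)/(-1405) - 4211/R(5) = ((-56 - 55)/(58 - 55))/(-1405) - 4211/(50/5) = (-111/3)*(-1/1405) - 4211/(50*(⅕)) = ((⅓)*(-111))*(-1/1405) - 4211/10 = -37*(-1/1405) - 4211*⅒ = 37/1405 - 4211/10 = -1183217/2810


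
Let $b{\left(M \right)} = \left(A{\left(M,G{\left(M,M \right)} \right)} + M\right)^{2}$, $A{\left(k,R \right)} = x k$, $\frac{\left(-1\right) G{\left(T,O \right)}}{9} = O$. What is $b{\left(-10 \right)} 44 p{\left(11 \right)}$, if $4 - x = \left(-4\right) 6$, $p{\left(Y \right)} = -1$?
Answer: $-3700400$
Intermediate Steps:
$G{\left(T,O \right)} = - 9 O$
$x = 28$ ($x = 4 - \left(-4\right) 6 = 4 - -24 = 4 + 24 = 28$)
$A{\left(k,R \right)} = 28 k$
$b{\left(M \right)} = 841 M^{2}$ ($b{\left(M \right)} = \left(28 M + M\right)^{2} = \left(29 M\right)^{2} = 841 M^{2}$)
$b{\left(-10 \right)} 44 p{\left(11 \right)} = 841 \left(-10\right)^{2} \cdot 44 \left(-1\right) = 841 \cdot 100 \cdot 44 \left(-1\right) = 84100 \cdot 44 \left(-1\right) = 3700400 \left(-1\right) = -3700400$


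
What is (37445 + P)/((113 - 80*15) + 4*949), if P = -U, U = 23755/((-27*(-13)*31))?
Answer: 407415290/29476629 ≈ 13.822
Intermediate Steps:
U = 23755/10881 (U = 23755/((351*31)) = 23755/10881 ≈ 2.1832)
P = -23755/10881 (P = -1*23755/10881 = -23755/10881 ≈ -2.1832)
(37445 + P)/((113 - 80*15) + 4*949) = (37445 - 23755/10881)/((113 - 80*15) + 4*949) = 407415290/(10881*((113 - 1200) + 3796)) = 407415290/(10881*(-1087 + 3796)) = (407415290/10881)/2709 = (407415290/10881)*(1/2709) = 407415290/29476629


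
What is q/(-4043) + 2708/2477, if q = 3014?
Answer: 3482766/10014511 ≈ 0.34777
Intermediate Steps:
q/(-4043) + 2708/2477 = 3014/(-4043) + 2708/2477 = 3014*(-1/4043) + 2708*(1/2477) = -3014/4043 + 2708/2477 = 3482766/10014511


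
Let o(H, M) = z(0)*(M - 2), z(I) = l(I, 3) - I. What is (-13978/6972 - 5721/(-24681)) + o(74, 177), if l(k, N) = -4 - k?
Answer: -20126376101/28679322 ≈ -701.77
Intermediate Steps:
z(I) = -4 - 2*I (z(I) = (-4 - I) - I = -4 - 2*I)
o(H, M) = 8 - 4*M (o(H, M) = (-4 - 2*0)*(M - 2) = (-4 + 0)*(-2 + M) = -4*(-2 + M) = 8 - 4*M)
(-13978/6972 - 5721/(-24681)) + o(74, 177) = (-13978/6972 - 5721/(-24681)) + (8 - 4*177) = (-13978*1/6972 - 5721*(-1/24681)) + (8 - 708) = (-6989/3486 + 1907/8227) - 700 = -50850701/28679322 - 700 = -20126376101/28679322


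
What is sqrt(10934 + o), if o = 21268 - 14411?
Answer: sqrt(17791) ≈ 133.38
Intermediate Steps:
o = 6857
sqrt(10934 + o) = sqrt(10934 + 6857) = sqrt(17791)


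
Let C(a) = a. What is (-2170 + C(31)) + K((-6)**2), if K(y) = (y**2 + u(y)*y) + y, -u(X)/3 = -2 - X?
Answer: 3297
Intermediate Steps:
u(X) = 6 + 3*X (u(X) = -3*(-2 - X) = 6 + 3*X)
K(y) = y + y**2 + y*(6 + 3*y) (K(y) = (y**2 + (6 + 3*y)*y) + y = (y**2 + y*(6 + 3*y)) + y = y + y**2 + y*(6 + 3*y))
(-2170 + C(31)) + K((-6)**2) = (-2170 + 31) + (-6)**2*(7 + 4*(-6)**2) = -2139 + 36*(7 + 4*36) = -2139 + 36*(7 + 144) = -2139 + 36*151 = -2139 + 5436 = 3297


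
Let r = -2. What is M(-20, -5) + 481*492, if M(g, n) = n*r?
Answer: 236662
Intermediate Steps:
M(g, n) = -2*n (M(g, n) = n*(-2) = -2*n)
M(-20, -5) + 481*492 = -2*(-5) + 481*492 = 10 + 236652 = 236662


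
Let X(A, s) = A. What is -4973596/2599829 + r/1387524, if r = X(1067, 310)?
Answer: -6898209798761/3607325133396 ≈ -1.9123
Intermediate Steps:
r = 1067
-4973596/2599829 + r/1387524 = -4973596/2599829 + 1067/1387524 = -6898209798761/3607325133396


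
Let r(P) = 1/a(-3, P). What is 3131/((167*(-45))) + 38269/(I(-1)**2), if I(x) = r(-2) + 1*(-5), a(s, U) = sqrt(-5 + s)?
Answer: (-2300109211*I - 62620*sqrt(2))/(7515*(-199*I + 20*sqrt(2))) ≈ 1507.6 - 214.33*I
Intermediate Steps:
r(P) = -I*sqrt(2)/4 (r(P) = 1/(sqrt(-5 - 3)) = 1/(sqrt(-8)) = 1/(2*I*sqrt(2)) = -I*sqrt(2)/4)
I(x) = -5 - I*sqrt(2)/4 (I(x) = -I*sqrt(2)/4 + 1*(-5) = -I*sqrt(2)/4 - 5 = -5 - I*sqrt(2)/4)
3131/((167*(-45))) + 38269/(I(-1)**2) = 3131/((167*(-45))) + 38269/((-5 - I*sqrt(2)/4)**2) = 3131/(-7515) + 38269/(-5 - I*sqrt(2)/4)**2 = 3131*(-1/7515) + 38269/(-5 - I*sqrt(2)/4)**2 = -3131/7515 + 38269/(-5 - I*sqrt(2)/4)**2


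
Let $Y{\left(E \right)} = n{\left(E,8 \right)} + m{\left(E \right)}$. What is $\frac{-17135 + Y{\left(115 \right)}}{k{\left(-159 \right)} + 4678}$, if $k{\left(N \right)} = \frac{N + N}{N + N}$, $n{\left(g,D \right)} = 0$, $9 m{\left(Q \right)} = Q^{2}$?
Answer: $- \frac{140990}{42111} \approx -3.3481$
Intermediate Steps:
$m{\left(Q \right)} = \frac{Q^{2}}{9}$
$Y{\left(E \right)} = \frac{E^{2}}{9}$ ($Y{\left(E \right)} = 0 + \frac{E^{2}}{9} = \frac{E^{2}}{9}$)
$k{\left(N \right)} = 1$ ($k{\left(N \right)} = \frac{2 N}{2 N} = 2 N \frac{1}{2 N} = 1$)
$\frac{-17135 + Y{\left(115 \right)}}{k{\left(-159 \right)} + 4678} = \frac{-17135 + \frac{115^{2}}{9}}{1 + 4678} = \frac{-17135 + \frac{1}{9} \cdot 13225}{4679} = \left(-17135 + \frac{13225}{9}\right) \frac{1}{4679} = \left(- \frac{140990}{9}\right) \frac{1}{4679} = - \frac{140990}{42111}$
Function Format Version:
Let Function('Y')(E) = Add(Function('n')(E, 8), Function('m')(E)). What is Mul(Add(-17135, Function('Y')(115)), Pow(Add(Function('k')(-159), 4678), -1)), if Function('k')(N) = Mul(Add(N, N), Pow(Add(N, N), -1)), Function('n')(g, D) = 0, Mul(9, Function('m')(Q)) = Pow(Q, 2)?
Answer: Rational(-140990, 42111) ≈ -3.3481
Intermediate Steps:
Function('m')(Q) = Mul(Rational(1, 9), Pow(Q, 2))
Function('Y')(E) = Mul(Rational(1, 9), Pow(E, 2)) (Function('Y')(E) = Add(0, Mul(Rational(1, 9), Pow(E, 2))) = Mul(Rational(1, 9), Pow(E, 2)))
Function('k')(N) = 1 (Function('k')(N) = Mul(Mul(2, N), Pow(Mul(2, N), -1)) = Mul(Mul(2, N), Mul(Rational(1, 2), Pow(N, -1))) = 1)
Mul(Add(-17135, Function('Y')(115)), Pow(Add(Function('k')(-159), 4678), -1)) = Mul(Add(-17135, Mul(Rational(1, 9), Pow(115, 2))), Pow(Add(1, 4678), -1)) = Mul(Add(-17135, Mul(Rational(1, 9), 13225)), Pow(4679, -1)) = Mul(Add(-17135, Rational(13225, 9)), Rational(1, 4679)) = Mul(Rational(-140990, 9), Rational(1, 4679)) = Rational(-140990, 42111)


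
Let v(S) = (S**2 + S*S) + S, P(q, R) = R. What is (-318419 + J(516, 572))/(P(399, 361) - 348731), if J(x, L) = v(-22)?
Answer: 317473/348370 ≈ 0.91131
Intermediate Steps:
v(S) = S + 2*S**2 (v(S) = (S**2 + S**2) + S = 2*S**2 + S = S + 2*S**2)
J(x, L) = 946 (J(x, L) = -22*(1 + 2*(-22)) = -22*(1 - 44) = -22*(-43) = 946)
(-318419 + J(516, 572))/(P(399, 361) - 348731) = (-318419 + 946)/(361 - 348731) = -317473/(-348370) = -317473*(-1/348370) = 317473/348370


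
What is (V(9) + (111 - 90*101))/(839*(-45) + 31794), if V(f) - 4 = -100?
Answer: 3025/1987 ≈ 1.5224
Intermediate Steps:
V(f) = -96 (V(f) = 4 - 100 = -96)
(V(9) + (111 - 90*101))/(839*(-45) + 31794) = (-96 + (111 - 90*101))/(839*(-45) + 31794) = (-96 + (111 - 9090))/(-37755 + 31794) = (-96 - 8979)/(-5961) = -9075*(-1/5961) = 3025/1987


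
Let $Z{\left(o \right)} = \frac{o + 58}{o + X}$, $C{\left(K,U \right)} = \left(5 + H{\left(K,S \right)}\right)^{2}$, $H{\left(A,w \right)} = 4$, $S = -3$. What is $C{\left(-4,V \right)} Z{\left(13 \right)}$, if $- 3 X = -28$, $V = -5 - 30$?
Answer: $\frac{17253}{67} \approx 257.51$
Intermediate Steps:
$V = -35$ ($V = -5 - 30 = -35$)
$C{\left(K,U \right)} = 81$ ($C{\left(K,U \right)} = \left(5 + 4\right)^{2} = 9^{2} = 81$)
$X = \frac{28}{3}$ ($X = \left(- \frac{1}{3}\right) \left(-28\right) = \frac{28}{3} \approx 9.3333$)
$Z{\left(o \right)} = \frac{58 + o}{\frac{28}{3} + o}$ ($Z{\left(o \right)} = \frac{o + 58}{o + \frac{28}{3}} = \frac{58 + o}{\frac{28}{3} + o}$)
$C{\left(-4,V \right)} Z{\left(13 \right)} = 81 \frac{3 \left(58 + 13\right)}{28 + 3 \cdot 13} = 81 \cdot 3 \frac{1}{28 + 39} \cdot 71 = 81 \cdot 3 \cdot \frac{1}{67} \cdot 71 = 81 \cdot \frac{213}{67} = \frac{17253}{67}$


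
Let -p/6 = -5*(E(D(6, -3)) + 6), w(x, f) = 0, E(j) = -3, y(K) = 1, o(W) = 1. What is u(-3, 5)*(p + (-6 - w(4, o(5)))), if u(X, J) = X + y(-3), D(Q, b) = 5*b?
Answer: -168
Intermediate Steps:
u(X, J) = 1 + X (u(X, J) = X + 1 = 1 + X)
p = 90 (p = -(-30)*(-3 + 6) = -(-30)*3 = -6*(-15) = 90)
u(-3, 5)*(p + (-6 - w(4, o(5)))) = (1 - 3)*(90 + (-6 - 1*0)) = -2*(90 + (-6 + 0)) = -2*(90 - 6) = -2*84 = -168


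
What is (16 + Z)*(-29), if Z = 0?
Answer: -464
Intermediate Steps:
(16 + Z)*(-29) = (16 + 0)*(-29) = 16*(-29) = -464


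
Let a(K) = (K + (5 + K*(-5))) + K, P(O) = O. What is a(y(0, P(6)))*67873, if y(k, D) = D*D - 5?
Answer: -5972824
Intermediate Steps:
y(k, D) = -5 + D² (y(k, D) = D² - 5 = -5 + D²)
a(K) = 5 - 3*K (a(K) = (K + (5 - 5*K)) + K = (5 - 4*K) + K = 5 - 3*K)
a(y(0, P(6)))*67873 = (5 - 3*(-5 + 6²))*67873 = (5 - 3*(-5 + 36))*67873 = (5 - 3*31)*67873 = (5 - 93)*67873 = -88*67873 = -5972824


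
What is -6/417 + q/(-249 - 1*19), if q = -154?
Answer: 10435/18626 ≈ 0.56024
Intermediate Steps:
-6/417 + q/(-249 - 1*19) = -6/417 - 154/(-249 - 1*19) = -6*1/417 - 154/(-249 - 19) = -2/139 - 154/(-268) = -2/139 - 154*(-1/268) = -2/139 + 77/134 = 10435/18626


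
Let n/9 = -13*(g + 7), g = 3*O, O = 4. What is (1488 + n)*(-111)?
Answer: 81585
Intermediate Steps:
g = 12 (g = 3*4 = 12)
n = -2223 (n = 9*(-13*(12 + 7)) = 9*(-13*19) = 9*(-247) = -2223)
(1488 + n)*(-111) = (1488 - 2223)*(-111) = -735*(-111) = 81585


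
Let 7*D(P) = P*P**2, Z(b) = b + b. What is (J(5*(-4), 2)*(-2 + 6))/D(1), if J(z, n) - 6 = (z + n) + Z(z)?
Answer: -1456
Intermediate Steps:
Z(b) = 2*b
D(P) = P**3/7 (D(P) = (P*P**2)/7 = P**3/7)
J(z, n) = 6 + n + 3*z (J(z, n) = 6 + ((z + n) + 2*z) = 6 + ((n + z) + 2*z) = 6 + (n + 3*z) = 6 + n + 3*z)
(J(5*(-4), 2)*(-2 + 6))/D(1) = ((6 + 2 + 3*(5*(-4)))*(-2 + 6))/(((1/7)*1**3)) = ((6 + 2 + 3*(-20))*4)/(((1/7)*1)) = ((6 + 2 - 60)*4)/(1/7) = -52*4*7 = -208*7 = -1456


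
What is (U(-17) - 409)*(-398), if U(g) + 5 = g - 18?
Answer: 178702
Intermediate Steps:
U(g) = -23 + g (U(g) = -5 + (g - 18) = -5 + (-18 + g) = -23 + g)
(U(-17) - 409)*(-398) = ((-23 - 17) - 409)*(-398) = (-40 - 409)*(-398) = -449*(-398) = 178702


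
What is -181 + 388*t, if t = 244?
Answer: 94491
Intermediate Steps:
-181 + 388*t = -181 + 388*244 = -181 + 94672 = 94491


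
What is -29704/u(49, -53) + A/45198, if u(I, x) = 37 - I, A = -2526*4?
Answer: 18645002/7533 ≈ 2475.1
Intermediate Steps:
A = -10104
-29704/u(49, -53) + A/45198 = -29704/(37 - 1*49) - 10104/45198 = -29704/(37 - 49) - 10104*1/45198 = -29704/(-12) - 1684/7533 = -29704*(-1/12) - 1684/7533 = 7426/3 - 1684/7533 = 18645002/7533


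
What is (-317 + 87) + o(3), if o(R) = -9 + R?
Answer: -236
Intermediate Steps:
(-317 + 87) + o(3) = (-317 + 87) + (-9 + 3) = -230 - 6 = -236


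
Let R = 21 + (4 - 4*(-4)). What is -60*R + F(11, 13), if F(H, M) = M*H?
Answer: -2317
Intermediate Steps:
F(H, M) = H*M
R = 41 (R = 21 + (4 + 16) = 21 + 20 = 41)
-60*R + F(11, 13) = -60*41 + 11*13 = -2460 + 143 = -2317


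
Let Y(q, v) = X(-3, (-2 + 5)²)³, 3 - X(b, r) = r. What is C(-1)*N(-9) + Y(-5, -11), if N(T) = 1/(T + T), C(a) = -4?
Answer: -1942/9 ≈ -215.78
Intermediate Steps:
X(b, r) = 3 - r
N(T) = 1/(2*T)
Y(q, v) = -216 (Y(q, v) = (3 - (-2 + 5)²)³ = (3 - 1*3²)³ = (3 - 1*9)³ = (3 - 9)³ = (-6)³ = -216)
C(-1)*N(-9) + Y(-5, -11) = -2/(-9) - 216 = -2*(-1)/9 - 216 = -4*(-1/18) - 216 = 2/9 - 216 = -1942/9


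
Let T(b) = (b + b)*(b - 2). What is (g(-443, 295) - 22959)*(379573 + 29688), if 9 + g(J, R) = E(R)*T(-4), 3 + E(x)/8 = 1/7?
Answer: -68942471016/7 ≈ -9.8489e+9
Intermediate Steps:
E(x) = -160/7 (E(x) = -24 + 8/7 = -160/7)
T(b) = 2*b*(-2 + b) (T(b) = (2*b)*(-2 + b) = 2*b*(-2 + b))
g(J, R) = -7743/7 (g(J, R) = -9 - 320*(-4)*(-2 - 4)/7 = -9 - 320*(-4)*(-6)/7 = -9 - 160/7*48 = -9 - 7680/7 = -7743/7)
(g(-443, 295) - 22959)*(379573 + 29688) = (-7743/7 - 22959)*(379573 + 29688) = -168456/7*409261 = -68942471016/7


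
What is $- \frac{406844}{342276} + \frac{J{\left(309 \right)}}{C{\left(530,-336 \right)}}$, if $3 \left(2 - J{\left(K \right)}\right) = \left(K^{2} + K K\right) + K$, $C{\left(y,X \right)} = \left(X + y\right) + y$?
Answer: $- \frac{5529090359}{61951956} \approx -89.248$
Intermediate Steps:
$C{\left(y,X \right)} = X + 2 y$
$J{\left(K \right)} = 2 - \frac{2 K^{2}}{3} - \frac{K}{3}$ ($J{\left(K \right)} = 2 - \frac{\left(K^{2} + K K\right) + K}{3} = 2 - \frac{\left(K^{2} + K^{2}\right) + K}{3} = 2 - \frac{2 K^{2} + K}{3} = 2 - \frac{K + 2 K^{2}}{3} = 2 - \left(\frac{K}{3} + \frac{2 K^{2}}{3}\right) = 2 - \frac{2 K^{2}}{3} - \frac{K}{3}$)
$- \frac{406844}{342276} + \frac{J{\left(309 \right)}}{C{\left(530,-336 \right)}} = - \frac{406844}{342276} + \frac{2 - \frac{2 \cdot 309^{2}}{3} - 103}{-336 + 2 \cdot 530} = \left(-406844\right) \frac{1}{342276} + \frac{2 - 63654 - 103}{-336 + 1060} = - \frac{101711}{85569} + \frac{2 - 63654 - 103}{724} = - \frac{101711}{85569} - \frac{63755}{724} = - \frac{5529090359}{61951956}$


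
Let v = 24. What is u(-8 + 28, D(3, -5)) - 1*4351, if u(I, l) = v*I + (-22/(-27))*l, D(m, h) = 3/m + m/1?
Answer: -104429/27 ≈ -3867.7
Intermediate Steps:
D(m, h) = m + 3/m (D(m, h) = 3/m + m*1 = 3/m + m = m + 3/m)
u(I, l) = 24*I + 22*l/27 (u(I, l) = 24*I + (-22/(-27))*l = 24*I + (-22*(-1/27))*l = 24*I + 22*l/27)
u(-8 + 28, D(3, -5)) - 1*4351 = (24*(-8 + 28) + 22*(3 + 3/3)/27) - 1*4351 = (24*20 + 22*(3 + 3*(1/3))/27) - 4351 = (480 + 22*(3 + 1)/27) - 4351 = (480 + (22/27)*4) - 4351 = (480 + 88/27) - 4351 = 13048/27 - 4351 = -104429/27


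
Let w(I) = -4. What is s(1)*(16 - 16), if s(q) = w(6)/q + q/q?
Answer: 0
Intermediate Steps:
s(q) = 1 - 4/q (s(q) = -4/q + q/q = -4/q + 1 = 1 - 4/q)
s(1)*(16 - 16) = ((-4 + 1)/1)*(16 - 16) = (1*(-3))*0 = -3*0 = 0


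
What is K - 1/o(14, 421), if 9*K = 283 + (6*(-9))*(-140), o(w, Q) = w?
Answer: 109793/126 ≈ 871.37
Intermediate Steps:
K = 7843/9 (K = (283 + (6*(-9))*(-140))/9 = (283 - 54*(-140))/9 = (283 + 7560)/9 = (⅑)*7843 = 7843/9 ≈ 871.44)
K - 1/o(14, 421) = 7843/9 - 1/14 = 109793/126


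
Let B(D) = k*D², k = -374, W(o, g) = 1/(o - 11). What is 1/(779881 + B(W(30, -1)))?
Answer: 361/281536667 ≈ 1.2822e-6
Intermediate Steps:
W(o, g) = 1/(-11 + o)
B(D) = -374*D²
1/(779881 + B(W(30, -1))) = 1/(779881 - 374/(-11 + 30)²) = 1/(779881 - 374*(1/19)²) = 1/(779881 - 374*1/361) = 1/(779881 - 374/361) = 1/(281536667/361) = 361/281536667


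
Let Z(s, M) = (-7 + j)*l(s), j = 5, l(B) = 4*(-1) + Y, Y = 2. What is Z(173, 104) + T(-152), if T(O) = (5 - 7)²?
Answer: 8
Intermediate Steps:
l(B) = -2 (l(B) = 4*(-1) + 2 = -4 + 2 = -2)
T(O) = 4 (T(O) = (-2)² = 4)
Z(s, M) = 4 (Z(s, M) = (-7 + 5)*(-2) = -2*(-2) = 4)
Z(173, 104) + T(-152) = 4 + 4 = 8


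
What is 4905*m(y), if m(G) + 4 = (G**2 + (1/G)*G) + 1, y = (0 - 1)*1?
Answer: -4905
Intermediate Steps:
y = -1 (y = -1*1 = -1)
m(G) = -2 + G**2 (m(G) = -4 + ((G**2 + (1/G)*G) + 1) = -4 + ((G**2 + G/G) + 1) = -4 + ((G**2 + 1) + 1) = -4 + ((1 + G**2) + 1) = -4 + (2 + G**2) = -2 + G**2)
4905*m(y) = 4905*(-2 + (-1)**2) = 4905*(-2 + 1) = 4905*(-1) = -4905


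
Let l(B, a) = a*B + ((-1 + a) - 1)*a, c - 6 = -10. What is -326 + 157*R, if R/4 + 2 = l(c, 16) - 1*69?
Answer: 55566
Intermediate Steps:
c = -4 (c = 6 - 10 = -4)
l(B, a) = B*a + a*(-2 + a) (l(B, a) = B*a + (-2 + a)*a = B*a + a*(-2 + a))
R = 356 (R = -8 + 4*(16*(-2 - 4 + 16) - 1*69) = -8 + 4*(16*10 - 69) = -8 + 4*(160 - 69) = -8 + 4*91 = -8 + 364 = 356)
-326 + 157*R = -326 + 157*356 = -326 + 55892 = 55566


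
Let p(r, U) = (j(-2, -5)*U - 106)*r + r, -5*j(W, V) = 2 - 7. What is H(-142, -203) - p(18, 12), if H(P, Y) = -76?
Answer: 1598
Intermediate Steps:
j(W, V) = 1 (j(W, V) = -(2 - 7)/5 = -⅕*(-5) = 1)
p(r, U) = r + r*(-106 + U) (p(r, U) = (1*U - 106)*r + r = (U - 106)*r + r = (-106 + U)*r + r = r*(-106 + U) + r = r + r*(-106 + U))
H(-142, -203) - p(18, 12) = -76 - 18*(-105 + 12) = -76 - 18*(-93) = -76 - 1*(-1674) = -76 + 1674 = 1598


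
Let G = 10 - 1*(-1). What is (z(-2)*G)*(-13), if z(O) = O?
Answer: 286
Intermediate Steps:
G = 11 (G = 10 + 1 = 11)
(z(-2)*G)*(-13) = -2*11*(-13) = -22*(-13) = 286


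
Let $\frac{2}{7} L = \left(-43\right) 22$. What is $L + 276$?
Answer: $-3035$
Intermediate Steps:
$L = -3311$ ($L = \frac{7 \left(\left(-43\right) 22\right)}{2} = \frac{7}{2} \left(-946\right) = -3311$)
$L + 276 = -3311 + 276 = -3035$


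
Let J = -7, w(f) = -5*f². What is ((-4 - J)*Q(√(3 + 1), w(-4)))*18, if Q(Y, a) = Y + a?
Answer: -4212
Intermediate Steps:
((-4 - J)*Q(√(3 + 1), w(-4)))*18 = ((-4 - 1*(-7))*(√(3 + 1) - 5*(-4)²))*18 = ((-4 + 7)*(√4 - 5*16))*18 = (3*(2 - 80))*18 = (3*(-78))*18 = -234*18 = -4212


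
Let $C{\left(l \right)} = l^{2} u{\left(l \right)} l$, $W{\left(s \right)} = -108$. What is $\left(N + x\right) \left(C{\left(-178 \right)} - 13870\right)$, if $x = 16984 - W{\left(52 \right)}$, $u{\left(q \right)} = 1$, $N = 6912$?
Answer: $-135709542488$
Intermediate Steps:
$x = 17092$ ($x = 16984 - -108 = 16984 + 108 = 17092$)
$C{\left(l \right)} = l^{3}$ ($C{\left(l \right)} = l^{2} \cdot 1 l = l^{2} l = l^{3}$)
$\left(N + x\right) \left(C{\left(-178 \right)} - 13870\right) = \left(6912 + 17092\right) \left(\left(-178\right)^{3} - 13870\right) = 24004 \left(-5639752 - 13870\right) = 24004 \left(-5653622\right) = -135709542488$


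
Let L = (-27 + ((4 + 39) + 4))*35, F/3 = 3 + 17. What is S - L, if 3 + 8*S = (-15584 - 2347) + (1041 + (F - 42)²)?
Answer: -22169/8 ≈ -2771.1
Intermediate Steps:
F = 60 (F = 3*(3 + 17) = 3*20 = 60)
S = -16569/8 (S = -3/8 + ((-15584 - 2347) + (1041 + (60 - 42)²))/8 = -3/8 + (-17931 + (1041 + 18²))/8 = -3/8 + (-17931 + (1041 + 324))/8 = -3/8 + (-17931 + 1365)/8 = -3/8 + (⅛)*(-16566) = -3/8 - 8283/4 = -16569/8 ≈ -2071.1)
L = 700 (L = (-27 + (43 + 4))*35 = (-27 + 47)*35 = 20*35 = 700)
S - L = -16569/8 - 1*700 = -16569/8 - 700 = -22169/8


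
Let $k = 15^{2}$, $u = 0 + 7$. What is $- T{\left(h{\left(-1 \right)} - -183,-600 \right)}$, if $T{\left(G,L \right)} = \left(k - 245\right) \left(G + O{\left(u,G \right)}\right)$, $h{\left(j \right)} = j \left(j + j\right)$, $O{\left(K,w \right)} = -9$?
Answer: $3520$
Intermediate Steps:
$u = 7$
$k = 225$
$h{\left(j \right)} = 2 j^{2}$ ($h{\left(j \right)} = j 2 j = 2 j^{2}$)
$T{\left(G,L \right)} = 180 - 20 G$ ($T{\left(G,L \right)} = \left(225 - 245\right) \left(G - 9\right) = - 20 \left(-9 + G\right) = 180 - 20 G$)
$- T{\left(h{\left(-1 \right)} - -183,-600 \right)} = - (180 - 20 \left(2 \left(-1\right)^{2} - -183\right)) = - (180 - 20 \left(2 \cdot 1 + 183\right)) = - (180 - 20 \left(2 + 183\right)) = - (180 - 3700) = \left(-1\right) \left(-3520\right) = 3520$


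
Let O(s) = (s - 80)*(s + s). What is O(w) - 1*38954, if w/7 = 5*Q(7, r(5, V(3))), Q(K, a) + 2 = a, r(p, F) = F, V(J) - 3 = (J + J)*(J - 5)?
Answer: 319096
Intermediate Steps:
V(J) = 3 + 2*J*(-5 + J) (V(J) = 3 + (J + J)*(J - 5) = 3 + (2*J)*(-5 + J) = 3 + 2*J*(-5 + J))
Q(K, a) = -2 + a
w = -385 (w = 7*(5*(-2 + (3 - 10*3 + 2*3²))) = 7*(5*(-2 + (3 - 30 + 2*9))) = 7*(5*(-2 + (3 - 30 + 18))) = 7*(5*(-2 - 9)) = 7*(5*(-11)) = 7*(-55) = -385)
O(s) = 2*s*(-80 + s) (O(s) = (-80 + s)*(2*s) = 2*s*(-80 + s))
O(w) - 1*38954 = 2*(-385)*(-80 - 385) - 1*38954 = 2*(-385)*(-465) - 38954 = 358050 - 38954 = 319096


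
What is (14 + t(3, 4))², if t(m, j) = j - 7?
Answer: 121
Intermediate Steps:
t(m, j) = -7 + j
(14 + t(3, 4))² = (14 + (-7 + 4))² = (14 - 3)² = 11² = 121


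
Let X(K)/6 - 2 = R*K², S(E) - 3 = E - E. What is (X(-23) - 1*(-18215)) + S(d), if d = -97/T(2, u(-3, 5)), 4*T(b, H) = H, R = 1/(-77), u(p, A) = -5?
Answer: 1400536/77 ≈ 18189.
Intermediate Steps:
R = -1/77 ≈ -0.012987
T(b, H) = H/4
d = 388/5 (d = -97/((¼)*(-5)) = -97/(-5/4) = -97*(-⅘) = 388/5 ≈ 77.600)
S(E) = 3 (S(E) = 3 + (E - E) = 3 + 0 = 3)
X(K) = 12 - 6*K²/77 (X(K) = 12 + 6*(-K²/77) = 12 - 6*K²/77)
(X(-23) - 1*(-18215)) + S(d) = ((12 - 6/77*(-23)²) - 1*(-18215)) + 3 = ((12 - 6/77*529) + 18215) + 3 = ((12 - 3174/77) + 18215) + 3 = (-2250/77 + 18215) + 3 = 1400305/77 + 3 = 1400536/77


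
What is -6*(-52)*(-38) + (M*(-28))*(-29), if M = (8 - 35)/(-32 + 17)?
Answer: -51972/5 ≈ -10394.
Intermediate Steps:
M = 9/5 (M = -27/(-15) = -27*(-1/15) = 9/5 ≈ 1.8000)
-6*(-52)*(-38) + (M*(-28))*(-29) = -6*(-52)*(-38) + ((9/5)*(-28))*(-29) = 312*(-38) - 252/5*(-29) = -11856 + 7308/5 = -51972/5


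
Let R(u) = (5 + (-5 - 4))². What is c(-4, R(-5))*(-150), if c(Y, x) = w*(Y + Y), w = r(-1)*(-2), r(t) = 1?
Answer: -2400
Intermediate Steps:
R(u) = 16 (R(u) = (5 - 9)² = (-4)² = 16)
w = -2 (w = 1*(-2) = -2)
c(Y, x) = -4*Y (c(Y, x) = -2*(Y + Y) = -4*Y)
c(-4, R(-5))*(-150) = -4*(-4)*(-150) = 16*(-150) = -2400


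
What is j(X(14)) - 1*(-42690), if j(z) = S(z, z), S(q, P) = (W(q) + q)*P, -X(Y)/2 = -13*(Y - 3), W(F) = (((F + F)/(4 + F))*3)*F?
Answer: 88231438/145 ≈ 6.0849e+5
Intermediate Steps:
W(F) = 6*F²/(4 + F) (W(F) = (((2*F)/(4 + F))*3)*F = ((2*F/(4 + F))*3)*F = (6*F/(4 + F))*F = 6*F²/(4 + F))
X(Y) = -78 + 26*Y (X(Y) = -(-26)*(Y - 3) = -(-26)*(-3 + Y) = -2*(39 - 13*Y) = -78 + 26*Y)
S(q, P) = P*(q + 6*q²/(4 + q)) (S(q, P) = (6*q²/(4 + q) + q)*P = (q + 6*q²/(4 + q))*P = P*(q + 6*q²/(4 + q)))
j(z) = z²*(4 + 7*z)/(4 + z) (j(z) = z*z*(4 + 7*z)/(4 + z) = z²*(4 + 7*z)/(4 + z))
j(X(14)) - 1*(-42690) = (-78 + 26*14)²*(4 + 7*(-78 + 26*14))/(4 + (-78 + 26*14)) - 1*(-42690) = (-78 + 364)²*(4 + 7*(-78 + 364))/(4 + (-78 + 364)) + 42690 = 286²*(4 + 7*286)/(4 + 286) + 42690 = 81796*(4 + 2002)/290 + 42690 = 81796*(1/290)*2006 + 42690 = 82041388/145 + 42690 = 88231438/145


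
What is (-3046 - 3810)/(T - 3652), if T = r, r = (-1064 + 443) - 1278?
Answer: 6856/5551 ≈ 1.2351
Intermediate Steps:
r = -1899 (r = -621 - 1278 = -1899)
T = -1899
(-3046 - 3810)/(T - 3652) = (-3046 - 3810)/(-1899 - 3652) = -6856/(-5551) = -6856*(-1/5551) = 6856/5551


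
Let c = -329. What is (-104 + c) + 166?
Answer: -267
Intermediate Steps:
(-104 + c) + 166 = (-104 - 329) + 166 = -433 + 166 = -267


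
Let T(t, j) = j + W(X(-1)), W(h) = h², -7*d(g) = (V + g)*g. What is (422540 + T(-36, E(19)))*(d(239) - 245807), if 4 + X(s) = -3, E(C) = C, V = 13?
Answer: -107516123888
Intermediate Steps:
X(s) = -7 (X(s) = -4 - 3 = -7)
d(g) = -g*(13 + g)/7 (d(g) = -(13 + g)*g/7 = -g*(13 + g)/7)
T(t, j) = 49 + j (T(t, j) = j + (-7)² = j + 49 = 49 + j)
(422540 + T(-36, E(19)))*(d(239) - 245807) = (422540 + (49 + 19))*(-⅐*239*(13 + 239) - 245807) = (422540 + 68)*(-⅐*239*252 - 245807) = 422608*(-8604 - 245807) = 422608*(-254411) = -107516123888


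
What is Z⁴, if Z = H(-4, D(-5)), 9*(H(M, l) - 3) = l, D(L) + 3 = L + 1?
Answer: 160000/6561 ≈ 24.387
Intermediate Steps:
D(L) = -2 + L (D(L) = -3 + (L + 1) = -3 + (1 + L) = -2 + L)
H(M, l) = 3 + l/9
Z = 20/9 (Z = 3 + (-2 - 5)/9 = 3 + (⅑)*(-7) = 3 - 7/9 = 20/9 ≈ 2.2222)
Z⁴ = (20/9)⁴ = 160000/6561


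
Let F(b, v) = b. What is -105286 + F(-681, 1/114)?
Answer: -105967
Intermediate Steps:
-105286 + F(-681, 1/114) = -105286 - 681 = -105967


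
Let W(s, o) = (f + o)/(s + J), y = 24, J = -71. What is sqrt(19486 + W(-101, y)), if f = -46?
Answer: sqrt(144119402)/86 ≈ 139.59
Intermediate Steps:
W(s, o) = (-46 + o)/(-71 + s) (W(s, o) = (-46 + o)/(s - 71) = (-46 + o)/(-71 + s))
sqrt(19486 + W(-101, y)) = sqrt(19486 + (-46 + 24)/(-71 - 101)) = sqrt(19486 - 22/(-172)) = sqrt(19486 - 1/172*(-22)) = sqrt(19486 + 11/86) = sqrt(1675807/86) = sqrt(144119402)/86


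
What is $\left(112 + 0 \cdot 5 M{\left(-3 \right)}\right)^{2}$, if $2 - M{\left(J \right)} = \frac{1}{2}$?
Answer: $12544$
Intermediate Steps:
$M{\left(J \right)} = \frac{3}{2}$ ($M{\left(J \right)} = 2 - \frac{1}{2} = \frac{3}{2}$)
$\left(112 + 0 \cdot 5 M{\left(-3 \right)}\right)^{2} = \left(112 + 0 \cdot 5 \cdot \frac{3}{2}\right)^{2} = \left(112 + 0 \cdot \frac{3}{2}\right)^{2} = \left(112 + 0\right)^{2} = 112^{2} = 12544$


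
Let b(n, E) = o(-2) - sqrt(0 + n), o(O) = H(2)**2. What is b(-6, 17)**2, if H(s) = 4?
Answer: (16 - I*sqrt(6))**2 ≈ 250.0 - 78.384*I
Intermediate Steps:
o(O) = 16 (o(O) = 4**2 = 16)
b(n, E) = 16 - sqrt(n) (b(n, E) = 16 - sqrt(0 + n) = 16 - sqrt(n))
b(-6, 17)**2 = (16 - sqrt(-6))**2 = (16 - I*sqrt(6))**2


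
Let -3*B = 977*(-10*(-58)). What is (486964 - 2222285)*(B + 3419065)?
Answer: -16816188886735/3 ≈ -5.6054e+12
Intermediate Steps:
B = -566660/3 (B = -977*(-10*(-58))/3 = -977*580/3 = -1/3*566660 = -566660/3 ≈ -1.8889e+5)
(486964 - 2222285)*(B + 3419065) = (486964 - 2222285)*(-566660/3 + 3419065) = -1735321*9690535/3 = -16816188886735/3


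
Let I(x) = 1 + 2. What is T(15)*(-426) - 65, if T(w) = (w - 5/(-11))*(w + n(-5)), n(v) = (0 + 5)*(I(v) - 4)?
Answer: -724915/11 ≈ -65901.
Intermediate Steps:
I(x) = 3
n(v) = -5 (n(v) = (0 + 5)*(3 - 4) = 5*(-1) = -5)
T(w) = (-5 + w)*(5/11 + w) (T(w) = (w - 5/(-11))*(w - 5) = (w - 5*(-1/11))*(-5 + w) = (w + 5/11)*(-5 + w) = (5/11 + w)*(-5 + w) = (-5 + w)*(5/11 + w))
T(15)*(-426) - 65 = (-25/11 + 15² - 50/11*15)*(-426) - 65 = (-25/11 + 225 - 750/11)*(-426) - 65 = (1700/11)*(-426) - 65 = -724200/11 - 65 = -724915/11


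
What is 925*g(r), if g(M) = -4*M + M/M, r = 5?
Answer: -17575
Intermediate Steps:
g(M) = 1 - 4*M (g(M) = -2*2*M + 1 = -4*M + 1 = 1 - 4*M)
925*g(r) = 925*(1 - 4*5) = 925*(1 - 20) = 925*(-19) = -17575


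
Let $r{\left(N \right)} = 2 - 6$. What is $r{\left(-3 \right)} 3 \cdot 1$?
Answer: $-12$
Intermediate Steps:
$r{\left(N \right)} = -4$ ($r{\left(N \right)} = 2 - 6 = -4$)
$r{\left(-3 \right)} 3 \cdot 1 = \left(-4\right) 3 \cdot 1 = \left(-12\right) 1 = -12$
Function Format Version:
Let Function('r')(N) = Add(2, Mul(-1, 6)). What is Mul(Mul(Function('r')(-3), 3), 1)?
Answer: -12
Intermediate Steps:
Function('r')(N) = -4 (Function('r')(N) = Add(2, -6) = -4)
Mul(Mul(Function('r')(-3), 3), 1) = Mul(Mul(-4, 3), 1) = Mul(-12, 1) = -12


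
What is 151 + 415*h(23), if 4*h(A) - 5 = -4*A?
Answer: -35501/4 ≈ -8875.3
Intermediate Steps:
h(A) = 5/4 - A (h(A) = 5/4 + (-4*A)/4 = 5/4 - A)
151 + 415*h(23) = 151 + 415*(5/4 - 1*23) = 151 + 415*(5/4 - 23) = 151 + 415*(-87/4) = 151 - 36105/4 = -35501/4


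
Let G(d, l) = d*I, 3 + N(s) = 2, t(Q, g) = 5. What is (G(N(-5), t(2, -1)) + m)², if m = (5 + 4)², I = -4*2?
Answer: 7921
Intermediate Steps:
I = -8
N(s) = -1 (N(s) = -3 + 2 = -1)
G(d, l) = -8*d (G(d, l) = d*(-8) = -8*d)
m = 81 (m = 9² = 81)
(G(N(-5), t(2, -1)) + m)² = (-8*(-1) + 81)² = (8 + 81)² = 89² = 7921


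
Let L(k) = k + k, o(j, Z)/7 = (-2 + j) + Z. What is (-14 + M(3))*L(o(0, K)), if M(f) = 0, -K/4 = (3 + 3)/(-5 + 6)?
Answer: 5096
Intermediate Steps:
K = -24 (K = -4*(3 + 3)/(-5 + 6) = -24/1 = -24 ≈ -24.000)
o(j, Z) = -14 + 7*Z + 7*j (o(j, Z) = 7*((-2 + j) + Z) = 7*(-2 + Z + j) = -14 + 7*Z + 7*j)
L(k) = 2*k
(-14 + M(3))*L(o(0, K)) = (-14 + 0)*(2*(-14 + 7*(-24) + 7*0)) = -28*(-14 - 168 + 0) = -28*(-182) = -14*(-364) = 5096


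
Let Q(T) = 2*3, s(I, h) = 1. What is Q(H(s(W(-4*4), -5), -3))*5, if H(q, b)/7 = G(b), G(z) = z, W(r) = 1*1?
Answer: 30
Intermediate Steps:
W(r) = 1
H(q, b) = 7*b
Q(T) = 6
Q(H(s(W(-4*4), -5), -3))*5 = 6*5 = 30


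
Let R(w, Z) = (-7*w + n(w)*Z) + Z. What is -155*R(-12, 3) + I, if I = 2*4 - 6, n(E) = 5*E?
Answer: 14417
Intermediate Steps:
I = 2 (I = 8 - 6 = 2)
R(w, Z) = Z - 7*w + 5*Z*w (R(w, Z) = (-7*w + (5*w)*Z) + Z = (-7*w + 5*Z*w) + Z = Z - 7*w + 5*Z*w)
-155*R(-12, 3) + I = -155*(3 - 7*(-12) + 5*3*(-12)) + 2 = -155*(3 + 84 - 180) + 2 = -155*(-93) + 2 = 14415 + 2 = 14417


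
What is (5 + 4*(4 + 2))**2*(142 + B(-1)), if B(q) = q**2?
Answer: 120263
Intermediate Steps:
(5 + 4*(4 + 2))**2*(142 + B(-1)) = (5 + 4*(4 + 2))**2*(142 + (-1)**2) = (5 + 4*6)**2*(142 + 1) = (5 + 24)**2*143 = 29**2*143 = 841*143 = 120263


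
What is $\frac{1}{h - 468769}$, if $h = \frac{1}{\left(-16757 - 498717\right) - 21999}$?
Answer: $- \frac{537473}{251950680738} \approx -2.1332 \cdot 10^{-6}$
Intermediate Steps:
$h = - \frac{1}{537473}$ ($h = \frac{1}{-515474 - 21999} = \frac{1}{-537473} = - \frac{1}{537473} \approx -1.8606 \cdot 10^{-6}$)
$\frac{1}{h - 468769} = \frac{1}{- \frac{1}{537473} - 468769} = \frac{1}{- \frac{251950680738}{537473}} = - \frac{537473}{251950680738}$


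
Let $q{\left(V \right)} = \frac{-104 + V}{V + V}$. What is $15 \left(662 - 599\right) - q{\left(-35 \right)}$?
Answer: $\frac{66011}{70} \approx 943.01$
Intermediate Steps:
$q{\left(V \right)} = \frac{-104 + V}{2 V}$
$15 \left(662 - 599\right) - q{\left(-35 \right)} = 15 \left(662 - 599\right) - \frac{-104 - 35}{2 \left(-35\right)} = 15 \cdot 63 - \frac{1}{2} \left(- \frac{1}{35}\right) \left(-139\right) = 945 - \frac{139}{70} = \frac{66011}{70}$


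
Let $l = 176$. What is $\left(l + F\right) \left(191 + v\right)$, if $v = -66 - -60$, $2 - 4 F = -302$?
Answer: $46620$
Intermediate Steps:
$F = 76$ ($F = \frac{1}{2} - - \frac{151}{2} = \frac{1}{2} + \frac{151}{2} = 76$)
$v = -6$ ($v = -66 + 60 = -6$)
$\left(l + F\right) \left(191 + v\right) = \left(176 + 76\right) \left(191 - 6\right) = 252 \cdot 185 = 46620$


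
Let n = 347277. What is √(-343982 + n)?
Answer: √3295 ≈ 57.402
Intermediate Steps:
√(-343982 + n) = √(-343982 + 347277) = √3295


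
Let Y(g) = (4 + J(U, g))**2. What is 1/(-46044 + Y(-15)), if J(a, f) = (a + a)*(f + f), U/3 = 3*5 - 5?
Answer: 1/3179572 ≈ 3.1451e-7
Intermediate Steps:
U = 30 (U = 3*(3*5 - 5) = 3*(15 - 5) = 3*10 = 30)
J(a, f) = 4*a*f (J(a, f) = (2*a)*(2*f) = 4*a*f)
Y(g) = (4 + 120*g)**2 (Y(g) = (4 + 4*30*g)**2 = (4 + 120*g)**2)
1/(-46044 + Y(-15)) = 1/(-46044 + 16*(1 + 30*(-15))**2) = 1/(-46044 + 16*(1 - 450)**2) = 1/(-46044 + 16*(-449)**2) = 1/(-46044 + 16*201601) = 1/(-46044 + 3225616) = 1/3179572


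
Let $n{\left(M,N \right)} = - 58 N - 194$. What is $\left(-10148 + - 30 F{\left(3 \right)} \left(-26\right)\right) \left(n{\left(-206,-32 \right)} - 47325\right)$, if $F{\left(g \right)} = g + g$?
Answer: $249685284$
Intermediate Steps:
$F{\left(g \right)} = 2 g$
$n{\left(M,N \right)} = -194 - 58 N$
$\left(-10148 + - 30 F{\left(3 \right)} \left(-26\right)\right) \left(n{\left(-206,-32 \right)} - 47325\right) = \left(-10148 + - 30 \cdot 2 \cdot 3 \left(-26\right)\right) \left(\left(-194 - -1856\right) - 47325\right) = \left(-10148 + \left(-30\right) 6 \left(-26\right)\right) \left(\left(-194 + 1856\right) - 47325\right) = \left(-10148 - -4680\right) \left(1662 - 47325\right) = \left(-10148 + 4680\right) \left(-45663\right) = \left(-5468\right) \left(-45663\right) = 249685284$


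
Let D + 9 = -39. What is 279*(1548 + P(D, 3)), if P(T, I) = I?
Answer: 432729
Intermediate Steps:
D = -48 (D = -9 - 39 = -48)
279*(1548 + P(D, 3)) = 279*(1548 + 3) = 279*1551 = 432729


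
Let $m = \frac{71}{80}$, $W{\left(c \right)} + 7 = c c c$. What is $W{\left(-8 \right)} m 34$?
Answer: $- \frac{626433}{40} \approx -15661.0$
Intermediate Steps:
$W{\left(c \right)} = -7 + c^{3}$ ($W{\left(c \right)} = -7 + c c c = -7 + c c^{2} = -7 + c^{3}$)
$m = \frac{71}{80}$ ($m = 71 \cdot \frac{1}{80} = \frac{71}{80} \approx 0.8875$)
$W{\left(-8 \right)} m 34 = \left(-7 + \left(-8\right)^{3}\right) \frac{71}{80} \cdot 34 = \left(-7 - 512\right) \frac{71}{80} \cdot 34 = \left(-519\right) \frac{71}{80} \cdot 34 = \left(- \frac{36849}{80}\right) 34 = - \frac{626433}{40}$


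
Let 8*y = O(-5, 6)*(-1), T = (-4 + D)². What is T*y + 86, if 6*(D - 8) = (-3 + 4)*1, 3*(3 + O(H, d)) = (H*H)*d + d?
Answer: -5857/288 ≈ -20.337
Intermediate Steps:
O(H, d) = -3 + d/3 + d*H²/3 (O(H, d) = -3 + ((H*H)*d + d)/3 = -3 + (H²*d + d)/3 = -3 + (d*H² + d)/3 = -3 + (d + d*H²)/3 = -3 + (d/3 + d*H²/3) = -3 + d/3 + d*H²/3)
D = 49/6 (D = 8 + ((-3 + 4)*1)/6 = 8 + (1*1)/6 = 8 + (⅙)*1 = 8 + ⅙ = 49/6 ≈ 8.1667)
T = 625/36 (T = (-4 + 49/6)² = (25/6)² = 625/36 ≈ 17.361)
y = -49/8 (y = ((-3 + (⅓)*6 + (⅓)*6*(-5)²)*(-1))/8 = ((-3 + 2 + (⅓)*6*25)*(-1))/8 = ((-3 + 2 + 50)*(-1))/8 = (49*(-1))/8 = (⅛)*(-49) = -49/8 ≈ -6.1250)
T*y + 86 = (625/36)*(-49/8) + 86 = -30625/288 + 86 = -5857/288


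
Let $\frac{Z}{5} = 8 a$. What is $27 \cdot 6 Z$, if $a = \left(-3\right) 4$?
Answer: $-77760$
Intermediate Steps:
$a = -12$
$Z = -480$ ($Z = 5 \cdot 8 \left(-12\right) = 5 \left(-96\right) = -480$)
$27 \cdot 6 Z = 27 \cdot 6 \left(-480\right) = 162 \left(-480\right) = -77760$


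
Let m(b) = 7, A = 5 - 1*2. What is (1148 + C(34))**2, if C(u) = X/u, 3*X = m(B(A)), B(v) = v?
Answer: 13713112609/10404 ≈ 1.3181e+6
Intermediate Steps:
A = 3 (A = 5 - 2 = 3)
X = 7/3 (X = (1/3)*7 = 7/3 ≈ 2.3333)
C(u) = 7/(3*u)
(1148 + C(34))**2 = (1148 + (7/3)/34)**2 = (1148 + (7/3)*(1/34))**2 = (1148 + 7/102)**2 = (117103/102)**2 = 13713112609/10404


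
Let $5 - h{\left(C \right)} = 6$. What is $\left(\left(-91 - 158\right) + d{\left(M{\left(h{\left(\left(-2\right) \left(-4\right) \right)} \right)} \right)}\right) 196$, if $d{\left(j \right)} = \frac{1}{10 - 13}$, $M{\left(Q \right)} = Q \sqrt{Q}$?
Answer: $- \frac{146608}{3} \approx -48869.0$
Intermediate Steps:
$h{\left(C \right)} = -1$ ($h{\left(C \right)} = 5 - 6 = -1$)
$M{\left(Q \right)} = Q^{\frac{3}{2}}$
$d{\left(j \right)} = - \frac{1}{3}$ ($d{\left(j \right)} = \frac{1}{-3} = - \frac{1}{3}$)
$\left(\left(-91 - 158\right) + d{\left(M{\left(h{\left(\left(-2\right) \left(-4\right) \right)} \right)} \right)}\right) 196 = \left(\left(-91 - 158\right) - \frac{1}{3}\right) 196 = \left(-249 - \frac{1}{3}\right) 196 = \left(- \frac{748}{3}\right) 196 = - \frac{146608}{3}$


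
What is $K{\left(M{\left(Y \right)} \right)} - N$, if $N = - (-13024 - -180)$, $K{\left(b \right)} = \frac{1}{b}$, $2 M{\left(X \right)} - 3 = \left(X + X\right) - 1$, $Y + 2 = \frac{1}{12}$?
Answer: $- \frac{141296}{11} \approx -12845.0$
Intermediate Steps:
$Y = - \frac{23}{12}$ ($Y = -2 + \frac{1}{12} = - \frac{23}{12} \approx -1.9167$)
$M{\left(X \right)} = 1 + X$ ($M{\left(X \right)} = \frac{3}{2} + \frac{\left(X + X\right) - 1}{2} = \frac{3}{2} + \frac{2 X - 1}{2} = \frac{3}{2} + \frac{-1 + 2 X}{2} = \frac{3}{2} + \left(- \frac{1}{2} + X\right) = 1 + X$)
$N = 12844$ ($N = - (-13024 + 180) = \left(-1\right) \left(-12844\right) = 12844$)
$K{\left(M{\left(Y \right)} \right)} - N = \frac{1}{1 - \frac{23}{12}} - 12844 = \frac{1}{- \frac{11}{12}} - 12844 = - \frac{12}{11} - 12844 = - \frac{141296}{11}$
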